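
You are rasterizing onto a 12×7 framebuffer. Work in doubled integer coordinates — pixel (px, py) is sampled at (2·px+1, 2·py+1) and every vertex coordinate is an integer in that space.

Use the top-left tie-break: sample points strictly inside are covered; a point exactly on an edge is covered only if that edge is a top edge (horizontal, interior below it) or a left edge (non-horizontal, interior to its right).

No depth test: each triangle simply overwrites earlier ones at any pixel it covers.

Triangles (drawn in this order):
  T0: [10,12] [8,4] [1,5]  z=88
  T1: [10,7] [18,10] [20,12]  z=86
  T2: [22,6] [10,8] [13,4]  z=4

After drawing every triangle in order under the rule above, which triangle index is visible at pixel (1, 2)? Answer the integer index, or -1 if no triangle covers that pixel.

T0:
  2·area = 58  (B↔C swapped to make it positive)
  edge (10, 12)→(1, 5): d=(-9,-7) top-left  bias=+0
  edge (1, 5)→(8, 4): d=(7,-1) top-left  bias=+0
  edge (8, 4)→(10, 12): d=(2,8) right/bottom  bias=-1
    (7,1)@(15, 3): e=[116,0,-58] → .  [on edge]
    (0,2)@(1, 5): e=[0,0,58] → X  [on edge]
    (1,2)@(3, 5): e=[14,2,42] → X
    (2,2)@(5, 5): e=[28,4,26] → X
    (3,2)@(7, 5): e=[42,6,10] → X
    (4,2)@(9, 5): e=[56,8,-6] → .
    (0,3)@(1, 7): e=[-18,14,62] → .
    (1,3)@(3, 7): e=[-4,16,46] → .
    (2,3)@(5, 7): e=[10,18,30] → X
    (4,3)@(9, 7): e=[38,22,-2] → .
    (2,4)@(5, 9): e=[-8,32,34] → .
    (3,4)@(7, 9): e=[6,34,18] → X
  covered (9 px):
    . . . . . . . . . . . .
    . . . . . . . . . . . .
    X X X X . . . . . . . .
    . . X X . . . . . . . .
    . . . X X . . . . . . .
    . . . . X . . . . . . .
    . . . . . . . . . . . .
T1:
  2·area = 10
  edge (10, 7)→(18, 10): d=(8,3) right/bottom  bias=-1
  edge (18, 10)→(20, 12): d=(2,2) right/bottom  bias=-1
  edge (20, 12)→(10, 7): d=(-10,-5) top-left  bias=+0
    (4,0)@(9, 1): e=[-45,0,55] → .  [on edge]
    (5,1)@(11, 3): e=[-35,0,45] → .  [on edge]
    (6,2)@(13, 5): e=[-25,0,35] → .  [on edge]
    (7,3)@(15, 7): e=[-15,0,25] → .  [on edge]
    (7,4)@(15, 9): e=[1,4,5] → X
    (8,4)@(17, 9): e=[-5,0,15] → .  [on edge]
    (7,5)@(15, 11): e=[17,8,-15] → .
    (9,5)@(19, 11): e=[5,0,5] → .  [on edge]
    (10,6)@(21, 13): e=[15,0,-5] → .  [on edge]
  covered (1 px):
    . . . . . . . . . . . .
    . . . . . . . . . . . .
    . . . . . . . . . . . .
    . . . . . . . . . . . .
    . . . . . . . X . . . .
    . . . . . . . . . . . .
    . . . . . . . . . . . .
T2:
  2·area = 42
  edge (22, 6)→(10, 8): d=(-12,2) right/bottom  bias=-1
  edge (10, 8)→(13, 4): d=(3,-4) top-left  bias=+0
  edge (13, 4)→(22, 6): d=(9,2) right/bottom  bias=-1
    (6,2)@(13, 5): e=[30,3,9] → X
    (7,2)@(15, 5): e=[26,11,5] → X
    (8,2)@(17, 5): e=[22,19,1] → X
    (9,2)@(19, 5): e=[18,27,-3] → .
    (5,3)@(11, 7): e=[10,1,31] → X
    (8,3)@(17, 7): e=[-2,25,19] → .
    (5,4)@(11, 9): e=[-14,7,49] → .
    (6,4)@(13, 9): e=[-18,15,45] → .
    (7,4)@(15, 9): e=[-22,23,41] → .
  covered (6 px):
    . . . . . . . . . . . .
    . . . . . . . . . . . .
    . . . . . . X X X . . .
    . . . . . X X X . . . .
    . . . . . . . . . . . .
    . . . . . . . . . . . .
    . . . . . . . . . . . .

Z-buffer (winner per pixel, '.' = empty):
  . . . . . . . . . . . .
  . . . . . . . . . . . .
  0 0 0 0 . . 2 2 2 . . .
  . . 0 0 . 2 2 2 . . . .
  . . . 0 0 . . 1 . . . .
  . . . . 0 . . . . . . .
  . . . . . . . . . . . .

Answer: 0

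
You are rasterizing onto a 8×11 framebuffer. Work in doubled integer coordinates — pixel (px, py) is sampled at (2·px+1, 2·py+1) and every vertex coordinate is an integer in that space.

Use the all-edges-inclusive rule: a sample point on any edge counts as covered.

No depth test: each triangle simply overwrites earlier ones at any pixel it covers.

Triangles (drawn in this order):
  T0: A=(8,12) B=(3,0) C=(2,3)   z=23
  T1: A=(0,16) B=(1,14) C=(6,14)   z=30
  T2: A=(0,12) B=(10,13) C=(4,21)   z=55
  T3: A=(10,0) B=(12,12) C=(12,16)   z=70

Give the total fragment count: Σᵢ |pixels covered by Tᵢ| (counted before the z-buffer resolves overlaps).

T0:
  2·area = 27  (B↔C swapped to make it positive)
  edge (8, 12)→(2, 3): d=(-6,-9) inclusive
  edge (2, 3)→(3, 0): d=(1,-3) inclusive
  edge (3, 0)→(8, 12): d=(5,12) inclusive
    (1,0)@(3, 1): e=[21,1,5] → █
    (2,0)@(5, 1): e=[39,7,-19] → ·
    (1,1)@(3, 3): e=[9,3,15] → █
    (2,1)@(5, 3): e=[27,9,-9] → ·
    (1,2)@(3, 5): e=[-3,5,25] → ·
    (2,2)@(5, 5): e=[15,11,1] → █
    (3,2)@(7, 5): e=[33,17,-23] → ·
    (2,3)@(5, 7): e=[3,13,11] → █
    (3,3)@(7, 7): e=[21,19,-13] → ·
    (2,4)@(5, 9): e=[-9,15,21] → ·
  covered (4 px):
    · █ · · · · · ·
    · █ · · · · · ·
    · · █ · · · · ·
    · · █ · · · · ·
    · · · · · · · ·
    · · · · · · · ·
    · · · · · · · ·
    · · · · · · · ·
    · · · · · · · ·
    · · · · · · · ·
    · · · · · · · ·
T1:
  2·area = 10
  edge (0, 16)→(1, 14): d=(1,-2) inclusive
  edge (1, 14)→(6, 14): d=(5,0) inclusive
  edge (6, 14)→(0, 16): d=(-6,2) inclusive
    (7,5)@(15, 11): e=[25,-15,0] → ·  [on edge]
    (4,6)@(9, 13): e=[15,-5,0] → ·  [on edge]
    (0,7)@(1, 15): e=[1,5,4] → █
    (1,7)@(3, 15): e=[5,5,0] → █  [on edge]
    (2,7)@(5, 15): e=[9,5,-4] → ·
    (0,8)@(1, 17): e=[3,15,-8] → ·
    (1,8)@(3, 17): e=[7,15,-12] → ·
  covered (2 px):
    · · · · · · · ·
    · · · · · · · ·
    · · · · · · · ·
    · · · · · · · ·
    · · · · · · · ·
    · · · · · · · ·
    · · · · · · · ·
    █ █ · · · · · ·
    · · · · · · · ·
    · · · · · · · ·
    · · · · · · · ·
T2:
  2·area = 86
  edge (0, 12)→(10, 13): d=(10,1) inclusive
  edge (10, 13)→(4, 21): d=(-6,8) inclusive
  edge (4, 21)→(0, 12): d=(-4,-9) inclusive
    (6,4)@(13, 9): e=[-43,0,129] → ·  [on edge]
    (0,6)@(1, 13): e=[9,72,5] → █
    (1,6)@(3, 13): e=[7,56,23] → █
    (2,6)@(5, 13): e=[5,40,41] → █
    (3,6)@(7, 13): e=[3,24,59] → █
    (4,6)@(9, 13): e=[1,8,77] → █
    (5,6)@(11, 13): e=[-1,-8,95] → ·
    (0,7)@(1, 15): e=[29,60,-3] → ·
    (1,7)@(3, 15): e=[27,44,15] → █
    (4,7)@(9, 15): e=[21,-4,69] → ·
    (1,8)@(3, 17): e=[47,32,7] → █
    (3,8)@(7, 17): e=[43,0,43] → █  [on edge]
  covered (12 px):
    · · · · · · · ·
    · · · · · · · ·
    · · · · · · · ·
    · · · · · · · ·
    · · · · · · · ·
    · · · · · · · ·
    █ █ █ █ █ · · ·
    · █ █ █ · · · ·
    · █ █ █ · · · ·
    · · █ · · · · ·
    · · · · · · · ·
T3:
  2·area = 8
  edge (10, 0)→(12, 12): d=(2,12) inclusive
  edge (12, 12)→(12, 16): d=(0,4) inclusive
  edge (12, 16)→(10, 0): d=(-2,-16) inclusive
    (5,3)@(11, 7): e=[2,4,2] → █
    (6,3)@(13, 7): e=[-22,-4,34] → ·
    (5,4)@(11, 9): e=[6,4,-2] → ·
  covered (1 px):
    · · · · · · · ·
    · · · · · · · ·
    · · · · · · · ·
    · · · · · █ · ·
    · · · · · · · ·
    · · · · · · · ·
    · · · · · · · ·
    · · · · · · · ·
    · · · · · · · ·
    · · · · · · · ·
    · · · · · · · ·

Result: 19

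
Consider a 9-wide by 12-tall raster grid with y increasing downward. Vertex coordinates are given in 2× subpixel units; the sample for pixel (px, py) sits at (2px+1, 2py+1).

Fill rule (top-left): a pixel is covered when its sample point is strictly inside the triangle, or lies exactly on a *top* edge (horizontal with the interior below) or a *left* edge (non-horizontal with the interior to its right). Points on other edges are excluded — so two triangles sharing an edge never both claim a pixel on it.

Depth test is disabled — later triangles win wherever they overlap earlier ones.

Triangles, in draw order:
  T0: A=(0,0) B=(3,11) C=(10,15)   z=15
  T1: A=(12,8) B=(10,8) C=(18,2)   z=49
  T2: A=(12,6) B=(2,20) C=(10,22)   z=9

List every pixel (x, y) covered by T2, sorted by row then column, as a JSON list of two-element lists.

T0:
  2·area = 65  (B↔C swapped to make it positive)
  edge (0, 0)→(10, 15): d=(10,15) right/bottom  bias=-1
  edge (10, 15)→(3, 11): d=(-7,-4) top-left  bias=+0
  edge (3, 11)→(0, 0): d=(-3,-11) top-left  bias=+0
    (0,1)@(1, 3): e=[15,48,2] → X
    (1,1)@(3, 3): e=[-15,56,24] → .
    (0,2)@(1, 5): e=[35,34,-4] → .
    (1,2)@(3, 5): e=[5,42,18] → X
    (2,2)@(5, 5): e=[-25,50,40] → .
    (1,3)@(3, 7): e=[25,28,12] → X
    (2,3)@(5, 7): e=[-5,36,34] → .
    (1,4)@(3, 9): e=[45,14,6] → X
    (2,4)@(5, 9): e=[15,22,28] → X
    (3,4)@(7, 9): e=[-15,30,50] → .
    (1,5)@(3, 11): e=[65,0,0] → X  [on edge]
    (3,5)@(7, 11): e=[5,16,44] → X
    (8,9)@(17, 19): e=[-65,0,130] → .  [on edge]
  covered (9 px):
    . . . . . . . . .
    X . . . . . . . .
    . X . . . . . . .
    . X . . . . . . .
    . X X . . . . . .
    . X X X . . . . .
    . . . X . . . . .
    . . . . . . . . .
    . . . . . . . . .
    . . . . . . . . .
    . . . . . . . . .
    . . . . . . . . .
T1:
  2·area = 12
  edge (12, 8)→(10, 8): d=(-2,0) right/bottom  bias=-1
  edge (10, 8)→(18, 2): d=(8,-6) top-left  bias=+0
  edge (18, 2)→(12, 8): d=(-6,6) right/bottom  bias=-1
    (8,1)@(17, 3): e=[10,2,0] → .  [on edge]
    (7,2)@(15, 5): e=[6,6,0] → .  [on edge]
    (6,3)@(13, 7): e=[2,10,0] → .  [on edge]
    (5,4)@(11, 9): e=[-2,14,0] → .  [on edge]
    (4,5)@(9, 11): e=[-6,18,0] → .  [on edge]
    (3,6)@(7, 13): e=[-10,22,0] → .  [on edge]
    (2,7)@(5, 15): e=[-14,26,0] → .  [on edge]
    (1,8)@(3, 17): e=[-18,30,0] → .  [on edge]
    (0,9)@(1, 19): e=[-22,34,0] → .  [on edge]
  covered (0 px):
    . . . . . . . . .
    . . . . . . . . .
    . . . . . . . . .
    . . . . . . . . .
    . . . . . . . . .
    . . . . . . . . .
    . . . . . . . . .
    . . . . . . . . .
    . . . . . . . . .
    . . . . . . . . .
    . . . . . . . . .
    . . . . . . . . .
T2:
  2·area = 132  (B↔C swapped to make it positive)
  edge (12, 6)→(10, 22): d=(-2,16) right/bottom  bias=-1
  edge (10, 22)→(2, 20): d=(-8,-2) top-left  bias=+0
  edge (2, 20)→(12, 6): d=(10,-14) top-left  bias=+0
    (5,4)@(11, 9): e=[10,106,16] → X
    (6,4)@(13, 9): e=[-22,110,44] → .
    (4,5)@(9, 11): e=[38,86,8] → X
    (6,5)@(13, 11): e=[-26,94,64] → .
    (3,6)@(7, 13): e=[66,66,0] → X  [on edge]
    (6,6)@(13, 13): e=[-30,78,84] → .
    (3,7)@(7, 15): e=[62,50,20] → X
    (5,7)@(11, 15): e=[-2,58,76] → .
    (2,8)@(5, 17): e=[90,30,12] → X
    (5,8)@(11, 17): e=[-6,42,96] → .
    (1,9)@(3, 19): e=[118,10,4] → X
    (5,9)@(11, 19): e=[-10,26,116] → .
  covered (17 px):
    . . . . . . . . .
    . . . . . . . . .
    . . . . . . . . .
    . . . . . . . . .
    . . . . . X . . .
    . . . . X X . . .
    . . . X X X . . .
    . . . X X . . . .
    . . X X X . . . .
    . X X X X . . . .
    . . . X X . . . .
    . . . . . . . . .

Final: [[5,4],[4,5],[5,5],[3,6],[4,6],[5,6],[3,7],[4,7],[2,8],[3,8],[4,8],[1,9],[2,9],[3,9],[4,9],[3,10],[4,10]]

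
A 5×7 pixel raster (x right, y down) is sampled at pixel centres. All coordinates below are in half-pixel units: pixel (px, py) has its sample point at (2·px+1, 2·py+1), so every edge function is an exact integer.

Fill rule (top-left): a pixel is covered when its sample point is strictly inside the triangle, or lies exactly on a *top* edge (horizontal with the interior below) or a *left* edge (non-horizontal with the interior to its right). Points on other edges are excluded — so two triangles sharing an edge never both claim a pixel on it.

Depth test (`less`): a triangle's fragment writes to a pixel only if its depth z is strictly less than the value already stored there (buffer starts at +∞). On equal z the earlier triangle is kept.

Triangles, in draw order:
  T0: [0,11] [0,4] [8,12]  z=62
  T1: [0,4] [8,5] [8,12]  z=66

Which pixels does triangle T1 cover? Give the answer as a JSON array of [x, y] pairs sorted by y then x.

T0:
  2·area = 56
  edge (0, 11)→(0, 4): d=(0,-7) top-left  bias=+0
  edge (0, 4)→(8, 12): d=(8,8) right/bottom  bias=-1
  edge (8, 12)→(0, 11): d=(-8,-1) top-left  bias=+0
    (0,2)@(1, 5): e=[7,0,49] → ·  [on edge]
    (0,3)@(1, 7): e=[7,16,33] → █
    (1,3)@(3, 7): e=[21,0,35] → ·  [on edge]
    (0,4)@(1, 9): e=[7,32,17] → █
    (1,4)@(3, 9): e=[21,16,19] → █
    (2,4)@(5, 9): e=[35,0,21] → ·  [on edge]
    (0,5)@(1, 11): e=[7,48,1] → █
    (2,5)@(5, 11): e=[35,16,5] → █
    (3,5)@(7, 11): e=[49,0,7] → ·  [on edge]
    (0,6)@(1, 13): e=[7,64,-15] → ·
    (1,6)@(3, 13): e=[21,48,-13] → ·
    (2,6)@(5, 13): e=[35,32,-11] → ·
    (4,6)@(9, 13): e=[63,0,-7] → ·  [on edge]
  covered (6 px):
    · · · · ·
    · · · · ·
    · · · · ·
    █ · · · ·
    █ █ · · ·
    █ █ █ · ·
    · · · · ·
T1:
  2·area = 56
  edge (0, 4)→(8, 5): d=(8,1) right/bottom  bias=-1
  edge (8, 5)→(8, 12): d=(0,7) right/bottom  bias=-1
  edge (8, 12)→(0, 4): d=(-8,-8) top-left  bias=+0
    (0,2)@(1, 5): e=[7,49,0] → █  [on edge]
    (1,2)@(3, 5): e=[5,35,16] → █
    (2,2)@(5, 5): e=[3,21,32] → █
    (3,2)@(7, 5): e=[1,7,48] → █
    (4,2)@(9, 5): e=[-1,-7,64] → ·
    (0,3)@(1, 7): e=[23,49,-16] → ·
    (1,3)@(3, 7): e=[21,35,0] → █  [on edge]
    (4,3)@(9, 7): e=[15,-7,48] → ·
    (1,4)@(3, 9): e=[37,35,-16] → ·
    (2,4)@(5, 9): e=[35,21,0] → █  [on edge]
    (4,4)@(9, 9): e=[31,-7,32] → ·
    (2,5)@(5, 11): e=[51,21,-16] → ·
    (3,5)@(7, 11): e=[49,7,0] → █  [on edge]
    (4,6)@(9, 13): e=[63,-7,0] → ·  [on edge]
  covered (10 px):
    · · · · ·
    · · · · ·
    █ █ █ █ ·
    · █ █ █ ·
    · · █ █ ·
    · · · █ ·
    · · · · ·

Answer: [[0,2],[1,2],[2,2],[3,2],[1,3],[2,3],[3,3],[2,4],[3,4],[3,5]]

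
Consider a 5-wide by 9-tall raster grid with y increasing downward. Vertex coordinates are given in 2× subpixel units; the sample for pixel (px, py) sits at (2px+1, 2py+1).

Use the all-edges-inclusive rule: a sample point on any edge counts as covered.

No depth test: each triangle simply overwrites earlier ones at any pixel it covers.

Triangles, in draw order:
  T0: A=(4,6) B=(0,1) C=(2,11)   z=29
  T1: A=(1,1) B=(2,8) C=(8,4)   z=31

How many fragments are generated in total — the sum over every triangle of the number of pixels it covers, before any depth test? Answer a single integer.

T0:
  2·area = 30  (B↔C swapped to make it positive)
  edge (4, 6)→(2, 11): d=(-2,5) inclusive
  edge (2, 11)→(0, 1): d=(-2,-10) inclusive
  edge (0, 1)→(4, 6): d=(4,5) inclusive
    (0,1)@(1, 3): e=[21,6,3] → #
    (1,1)@(3, 3): e=[11,26,-7] → ·
    (0,2)@(1, 5): e=[17,2,11] → #
    (1,2)@(3, 5): e=[7,22,1] → #
    (2,2)@(5, 5): e=[-3,42,-9] → ·
    (0,3)@(1, 7): e=[13,-2,19] → ·
    (1,3)@(3, 7): e=[3,18,9] → #
    (2,3)@(5, 7): e=[-7,38,-1] → ·
    (1,4)@(3, 9): e=[-1,14,17] → ·
  covered (4 px):
    · · · · ·
    # · · · ·
    # # · · ·
    · # · · ·
    · · · · ·
    · · · · ·
    · · · · ·
    · · · · ·
    · · · · ·
T1:
  2·area = 46  (B↔C swapped to make it positive)
  edge (1, 1)→(8, 4): d=(7,3) inclusive
  edge (8, 4)→(2, 8): d=(-6,4) inclusive
  edge (2, 8)→(1, 1): d=(-1,-7) inclusive
    (0,0)@(1, 1): e=[0,46,0] → #  [on edge]
    (1,0)@(3, 1): e=[-6,38,14] → ·
    (0,1)@(1, 3): e=[14,34,-2] → ·
    (1,1)@(3, 3): e=[8,26,12] → #
    (2,1)@(5, 3): e=[2,18,26] → #
    (3,1)@(7, 3): e=[-4,10,40] → ·
    (1,2)@(3, 5): e=[22,14,10] → #
    (3,2)@(7, 5): e=[10,-2,38] → ·
    (1,3)@(3, 7): e=[36,2,8] → #
    (2,3)@(5, 7): e=[30,-6,22] → ·
    (1,4)@(3, 9): e=[50,-10,6] → ·
    (1,7)@(3, 15): e=[92,-46,0] → ·  [on edge]
  covered (6 px):
    # · · · ·
    · # # · ·
    · # # · ·
    · # · · ·
    · · · · ·
    · · · · ·
    · · · · ·
    · · · · ·
    · · · · ·

Final: 10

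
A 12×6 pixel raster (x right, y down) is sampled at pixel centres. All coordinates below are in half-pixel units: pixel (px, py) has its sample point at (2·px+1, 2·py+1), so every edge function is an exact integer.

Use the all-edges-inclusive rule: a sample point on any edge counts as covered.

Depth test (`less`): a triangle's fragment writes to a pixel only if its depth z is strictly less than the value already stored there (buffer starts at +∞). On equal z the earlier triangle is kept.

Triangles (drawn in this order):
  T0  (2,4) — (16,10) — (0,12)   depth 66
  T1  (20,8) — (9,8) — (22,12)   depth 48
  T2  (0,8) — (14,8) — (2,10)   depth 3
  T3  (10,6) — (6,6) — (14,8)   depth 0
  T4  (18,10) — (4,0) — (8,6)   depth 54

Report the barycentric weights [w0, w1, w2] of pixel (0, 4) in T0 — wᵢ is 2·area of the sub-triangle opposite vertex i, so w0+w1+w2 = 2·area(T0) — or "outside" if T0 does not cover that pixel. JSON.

T0:
  2·area = 124
  edge (2, 4)→(16, 10): d=(14,6) inclusive
  edge (16, 10)→(0, 12): d=(-16,2) inclusive
  edge (0, 12)→(2, 4): d=(2,-8) inclusive
    (1,2)@(3, 5): e=[8,106,10] → X
    (2,2)@(5, 5): e=[-4,102,26] → .
    (1,3)@(3, 7): e=[36,74,14] → X
    (2,3)@(5, 7): e=[24,70,30] → X
    (3,3)@(7, 7): e=[12,66,46] → X
    (4,3)@(9, 7): e=[0,62,62] → X  [on edge]
    (5,3)@(11, 7): e=[-12,58,78] → .
    (0,4)@(1, 9): e=[76,46,2] → X
    (5,4)@(11, 9): e=[16,26,82] → X
    (6,4)@(13, 9): e=[4,22,98] → X
    (7,4)@(15, 9): e=[-8,18,114] → .
    (0,5)@(1, 11): e=[104,14,6] → X
  covered (16 px):
    . . . . . . . . . . . .
    . . . . . . . . . . . .
    . X . . . . . . . . . .
    . X X X X . . . . . . .
    X X X X X X X . . . . .
    X X X X . . . . . . . .
T1:
  2·area = 44  (B↔C swapped to make it positive)
  edge (20, 8)→(22, 12): d=(2,4) inclusive
  edge (22, 12)→(9, 8): d=(-13,-4) inclusive
  edge (9, 8)→(20, 8): d=(11,0) inclusive
    (6,4)@(13, 9): e=[30,3,11] → X
    (7,4)@(15, 9): e=[22,11,11] → X
    (8,4)@(17, 9): e=[14,19,11] → X
    (9,4)@(19, 9): e=[6,27,11] → X
    (10,4)@(21, 9): e=[-2,35,11] → .
    (6,5)@(13, 11): e=[34,-23,33] → .
    (7,5)@(15, 11): e=[26,-15,33] → .
    (8,5)@(17, 11): e=[18,-7,33] → .
    (9,5)@(19, 11): e=[10,1,33] → X
    (10,5)@(21, 11): e=[2,9,33] → X
    (11,5)@(23, 11): e=[-6,17,33] → .
  covered (6 px):
    . . . . . . . . . . . .
    . . . . . . . . . . . .
    . . . . . . . . . . . .
    . . . . . . . . . . . .
    . . . . . . X X X X . .
    . . . . . . . . . X X .
T2:
  2·area = 28
  edge (0, 8)→(14, 8): d=(14,0) inclusive
  edge (14, 8)→(2, 10): d=(-12,2) inclusive
  edge (2, 10)→(0, 8): d=(-2,-2) inclusive
    (0,4)@(1, 9): e=[14,14,0] → X  [on edge]
    (1,4)@(3, 9): e=[14,10,4] → X
    (2,4)@(5, 9): e=[14,6,8] → X
    (3,4)@(7, 9): e=[14,2,12] → X
    (4,4)@(9, 9): e=[14,-2,16] → .
    (0,5)@(1, 11): e=[42,-10,-4] → .
    (1,5)@(3, 11): e=[42,-14,0] → .  [on edge]
    (2,5)@(5, 11): e=[42,-18,4] → .
    (3,5)@(7, 11): e=[42,-22,8] → .
  covered (4 px):
    . . . . . . . . . . . .
    . . . . . . . . . . . .
    . . . . . . . . . . . .
    . . . . . . . . . . . .
    X X X X . . . . . . . .
    . . . . . . . . . . . .
T3:
  2·area = 8  (B↔C swapped to make it positive)
  edge (10, 6)→(14, 8): d=(4,2) inclusive
  edge (14, 8)→(6, 6): d=(-8,-2) inclusive
  edge (6, 6)→(10, 6): d=(4,0) inclusive
    (5,3)@(11, 7): e=[2,2,4] → X
    (6,3)@(13, 7): e=[-2,6,4] → .
    (5,4)@(11, 9): e=[10,-14,12] → .
  covered (1 px):
    . . . . . . . . . . . .
    . . . . . . . . . . . .
    . . . . . . . . . . . .
    . . . . . X . . . . . .
    . . . . . . . . . . . .
    . . . . . . . . . . . .
T4:
  2·area = 44  (B↔C swapped to make it positive)
  edge (18, 10)→(8, 6): d=(-10,-4) inclusive
  edge (8, 6)→(4, 0): d=(-4,-6) inclusive
  edge (4, 0)→(18, 10): d=(14,10) inclusive
    (2,0)@(5, 1): e=[38,2,4] → X
    (3,0)@(7, 1): e=[46,14,-16] → .
    (2,1)@(5, 3): e=[18,-6,32] → .
    (3,1)@(7, 3): e=[26,6,12] → X
    (4,1)@(9, 3): e=[34,18,-8] → .
    (3,2)@(7, 5): e=[6,-2,40] → .
    (4,2)@(9, 5): e=[14,10,20] → X
    (5,2)@(11, 5): e=[22,22,0] → X  [on edge]
    (6,2)@(13, 5): e=[30,34,-20] → .
    (4,3)@(9, 7): e=[-6,2,48] → .
    (5,3)@(11, 7): e=[2,14,28] → X
    (6,3)@(13, 7): e=[10,26,8] → X
  covered (6 px):
    . . X . . . . . . . . .
    . . . X . . . . . . . .
    . . . . X X . . . . . .
    . . . . . X X . . . . .
    . . . . . . . . . . . .
    . . . . . . . . . . . .

Answer: [46,2,76]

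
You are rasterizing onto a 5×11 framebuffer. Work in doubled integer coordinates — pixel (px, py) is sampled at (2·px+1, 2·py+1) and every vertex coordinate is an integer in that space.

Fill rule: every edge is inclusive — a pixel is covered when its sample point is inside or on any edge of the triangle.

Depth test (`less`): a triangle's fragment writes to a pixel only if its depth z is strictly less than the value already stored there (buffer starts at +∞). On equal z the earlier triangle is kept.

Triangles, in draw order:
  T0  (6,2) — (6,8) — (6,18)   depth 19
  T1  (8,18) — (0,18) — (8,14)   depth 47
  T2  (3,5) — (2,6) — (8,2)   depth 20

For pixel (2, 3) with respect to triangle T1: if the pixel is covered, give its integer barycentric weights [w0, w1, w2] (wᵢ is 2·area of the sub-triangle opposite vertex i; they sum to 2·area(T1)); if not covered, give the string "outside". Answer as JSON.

T0:
  degenerate (2·area = 0) — covers nothing
T1:
  2·area = 32
  edge (8, 18)→(0, 18): d=(-8,0) inclusive
  edge (0, 18)→(8, 14): d=(8,-4) inclusive
  edge (8, 14)→(8, 18): d=(0,4) inclusive
    (3,7)@(7, 15): e=[24,4,4] → X
    (4,7)@(9, 15): e=[24,12,-4] → .
    (1,8)@(3, 17): e=[8,4,20] → X
    (2,8)@(5, 17): e=[8,12,12] → X
    (4,8)@(9, 17): e=[8,28,-4] → .
    (1,9)@(3, 19): e=[-8,20,20] → .
    (2,9)@(5, 19): e=[-8,28,12] → .
    (3,9)@(7, 19): e=[-8,36,4] → .
  covered (4 px):
    . . . . .
    . . . . .
    . . . . .
    . . . . .
    . . . . .
    . . . . .
    . . . . .
    . . . X .
    . X X X .
    . . . . .
    . . . . .
T2:
  2·area = 2  (B↔C swapped to make it positive)
  edge (3, 5)→(8, 2): d=(5,-3) inclusive
  edge (8, 2)→(2, 6): d=(-6,4) inclusive
  edge (2, 6)→(3, 5): d=(1,-1) inclusive
    (3,0)@(7, 1): e=[-8,10,0] → .  [on edge]
    (2,1)@(5, 3): e=[-4,6,0] → .  [on edge]
    (1,2)@(3, 5): e=[0,2,0] → X  [on edge]
    (2,2)@(5, 5): e=[6,-6,2] → .
    (0,3)@(1, 7): e=[4,-2,0] → .  [on edge]
    (1,3)@(3, 7): e=[10,-10,2] → .
  covered (1 px):
    . . . . .
    . . . . .
    . X . . .
    . . . . .
    . . . . .
    . . . . .
    . . . . .
    . . . . .
    . . . . .
    . . . . .
    . . . . .

Answer: "outside"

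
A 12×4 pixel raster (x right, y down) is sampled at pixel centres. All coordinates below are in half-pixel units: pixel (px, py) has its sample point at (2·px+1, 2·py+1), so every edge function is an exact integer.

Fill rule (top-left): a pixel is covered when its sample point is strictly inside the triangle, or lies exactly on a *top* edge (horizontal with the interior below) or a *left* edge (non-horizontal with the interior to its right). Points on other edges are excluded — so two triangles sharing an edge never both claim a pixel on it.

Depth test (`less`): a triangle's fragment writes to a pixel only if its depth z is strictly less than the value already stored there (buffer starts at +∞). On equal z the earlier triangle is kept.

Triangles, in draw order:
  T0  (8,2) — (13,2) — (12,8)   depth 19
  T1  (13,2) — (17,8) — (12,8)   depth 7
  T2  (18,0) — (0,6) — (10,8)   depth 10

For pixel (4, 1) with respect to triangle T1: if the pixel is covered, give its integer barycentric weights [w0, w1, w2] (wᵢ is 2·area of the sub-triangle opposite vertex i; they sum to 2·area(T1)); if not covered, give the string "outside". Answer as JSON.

T0:
  2·area = 30
  edge (8, 2)→(13, 2): d=(5,0) top-left  bias=+0
  edge (13, 2)→(12, 8): d=(-1,6) right/bottom  bias=-1
  edge (12, 8)→(8, 2): d=(-4,-6) top-left  bias=+0
    (4,1)@(9, 3): e=[5,23,2] → █
    (5,1)@(11, 3): e=[5,11,14] → █
    (6,1)@(13, 3): e=[5,-1,26] → ·
    (4,2)@(9, 5): e=[15,21,-6] → ·
    (5,2)@(11, 5): e=[15,9,6] → █
    (6,2)@(13, 5): e=[15,-3,18] → ·
    (5,3)@(11, 7): e=[25,7,-2] → ·
  covered (3 px):
    · · · · · · · · · · · ·
    · · · · █ █ · · · · · ·
    · · · · · █ · · · · · ·
    · · · · · · · · · · · ·
T1:
  2·area = 30
  edge (13, 2)→(17, 8): d=(4,6) right/bottom  bias=-1
  edge (17, 8)→(12, 8): d=(-5,0) right/bottom  bias=-1
  edge (12, 8)→(13, 2): d=(1,-6) top-left  bias=+0
    (6,1)@(13, 3): e=[4,25,1] → █
    (7,1)@(15, 3): e=[-8,25,13] → ·
    (6,2)@(13, 5): e=[12,15,3] → █
    (7,2)@(15, 5): e=[0,15,15] → ·  [on edge]
    (6,3)@(13, 7): e=[20,5,5] → █
    (7,3)@(15, 7): e=[8,5,17] → █
    (8,3)@(17, 7): e=[-4,5,29] → ·
  covered (4 px):
    · · · · · · · · · · · ·
    · · · · · · █ · · · · ·
    · · · · · · █ · · · · ·
    · · · · · · █ █ · · · ·
T2:
  2·area = 96  (B↔C swapped to make it positive)
  edge (18, 0)→(10, 8): d=(-8,8) right/bottom  bias=-1
  edge (10, 8)→(0, 6): d=(-10,-2) top-left  bias=+0
  edge (0, 6)→(18, 0): d=(18,-6) top-left  bias=+0
    (7,0)@(15, 1): e=[16,80,0] → █  [on edge]
    (8,0)@(17, 1): e=[0,84,12] → ·  [on edge]
    (4,1)@(9, 3): e=[48,48,0] → █  [on edge]
    (5,1)@(11, 3): e=[32,52,12] → █
    (6,1)@(13, 3): e=[16,56,24] → █
    (7,1)@(15, 3): e=[0,60,36] → ·  [on edge]
    (1,2)@(3, 5): e=[80,16,0] → █  [on edge]
    (2,2)@(5, 5): e=[64,20,12] → █
    (3,2)@(7, 5): e=[48,24,24] → █
    (6,2)@(13, 5): e=[0,36,60] → ·  [on edge]
    (1,3)@(3, 7): e=[64,-4,36] → ·
    (2,3)@(5, 7): e=[48,0,48] → █  [on edge]
    (5,3)@(11, 7): e=[0,12,84] → ·  [on edge]
  covered (12 px):
    · · · · · · · █ · · · ·
    · · · · █ █ █ · · · · ·
    · █ █ █ █ █ · · · · · ·
    · · █ █ █ · · · · · · ·

Answer: "outside"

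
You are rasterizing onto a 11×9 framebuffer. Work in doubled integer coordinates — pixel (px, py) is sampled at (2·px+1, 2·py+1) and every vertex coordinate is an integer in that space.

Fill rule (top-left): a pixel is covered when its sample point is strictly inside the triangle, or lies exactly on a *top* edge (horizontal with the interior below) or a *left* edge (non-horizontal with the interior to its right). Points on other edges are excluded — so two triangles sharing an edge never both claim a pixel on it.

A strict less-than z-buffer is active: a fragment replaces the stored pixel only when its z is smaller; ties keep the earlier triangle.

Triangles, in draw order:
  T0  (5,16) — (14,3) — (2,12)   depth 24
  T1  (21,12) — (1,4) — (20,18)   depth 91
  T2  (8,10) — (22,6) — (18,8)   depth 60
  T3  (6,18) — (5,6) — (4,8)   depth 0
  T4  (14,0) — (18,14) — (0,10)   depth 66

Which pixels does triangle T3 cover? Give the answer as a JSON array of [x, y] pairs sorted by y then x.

T0:
  2·area = 75  (B↔C swapped to make it positive)
  edge (5, 16)→(2, 12): d=(-3,-4) top-left  bias=+0
  edge (2, 12)→(14, 3): d=(12,-9) top-left  bias=+0
  edge (14, 3)→(5, 16): d=(-9,13) right/bottom  bias=-1
    (4,3)@(9, 7): e=[43,3,29] → #
    (5,3)@(11, 7): e=[51,21,3] → #
    (6,3)@(13, 7): e=[59,39,-23] → ·
    (3,4)@(7, 9): e=[29,9,37] → #
    (5,4)@(11, 9): e=[45,45,-15] → ·
    (2,5)@(5, 11): e=[15,15,45] → #
    (4,5)@(9, 11): e=[31,51,-7] → ·
    (1,6)@(3, 13): e=[1,21,53] → #
    (4,6)@(9, 13): e=[25,75,-25] → ·
    (1,7)@(3, 15): e=[-5,45,35] → ·
    (2,7)@(5, 15): e=[3,63,9] → #
    (3,7)@(7, 15): e=[11,81,-17] → ·
  covered (10 px):
    · · · · · · · · · · ·
    · · · · · · · · · · ·
    · · · · · · · · · · ·
    · · · · # # · · · · ·
    · · · # # · · · · · ·
    · · # # · · · · · · ·
    · # # # · · · · · · ·
    · · # · · · · · · · ·
    · · · · · · · · · · ·
T1:
  2·area = 128  (B↔C swapped to make it positive)
  edge (21, 12)→(20, 18): d=(-1,6) right/bottom  bias=-1
  edge (20, 18)→(1, 4): d=(-19,-14) top-left  bias=+0
  edge (1, 4)→(21, 12): d=(20,8) right/bottom  bias=-1
    (1,2)@(3, 5): e=[115,9,4] → #
    (2,2)@(5, 5): e=[103,37,-12] → ·
    (1,3)@(3, 7): e=[113,-29,44] → ·
    (3,3)@(7, 7): e=[89,27,12] → #
    (4,3)@(9, 7): e=[77,55,-4] → ·
    (3,4)@(7, 9): e=[87,-11,52] → ·
    (4,4)@(9, 9): e=[75,17,36] → #
    (5,4)@(11, 9): e=[63,45,20] → #
    (6,4)@(13, 9): e=[51,73,4] → #
    (7,4)@(15, 9): e=[39,101,-12] → ·
    (4,5)@(9, 11): e=[73,-21,76] → ·
    (5,5)@(11, 11): e=[61,7,60] → #
  covered (15 px):
    · · · · · · · · · · ·
    · · · · · · · · · · ·
    · # · · · · · · · · ·
    · · · # · · · · · · ·
    · · · · # # # · · · ·
    · · · · · # # # # · ·
    · · · · · · · # # # ·
    · · · · · · · · # # ·
    · · · · · · · · · # ·
T2:
  2·area = 12
  edge (8, 10)→(22, 6): d=(14,-4) top-left  bias=+0
  edge (22, 6)→(18, 8): d=(-4,2) right/bottom  bias=-1
  edge (18, 8)→(8, 10): d=(-10,2) right/bottom  bias=-1
    (9,3)@(19, 7): e=[2,2,8] → #
    (10,3)@(21, 7): e=[10,-2,4] → ·
    (6,4)@(13, 9): e=[6,6,0] → ·  [on edge]
    (9,4)@(19, 9): e=[30,-6,-12] → ·
    (1,5)@(3, 11): e=[-6,18,0] → ·  [on edge]
  covered (1 px):
    · · · · · · · · · · ·
    · · · · · · · · · · ·
    · · · · · · · · · · ·
    · · · · · · · · · # ·
    · · · · · · · · · · ·
    · · · · · · · · · · ·
    · · · · · · · · · · ·
    · · · · · · · · · · ·
    · · · · · · · · · · ·
T3:
  2·area = 14  (B↔C swapped to make it positive)
  edge (6, 18)→(4, 8): d=(-2,-10) top-left  bias=+0
  edge (4, 8)→(5, 6): d=(1,-2) top-left  bias=+0
  edge (5, 6)→(6, 18): d=(1,12) right/bottom  bias=-1
    (1,1)@(3, 3): e=[0,-7,21] → ·  [on edge]
    (2,3)@(5, 7): e=[12,1,1] → #
    (3,3)@(7, 7): e=[32,5,-23] → ·
    (2,4)@(5, 9): e=[8,3,3] → #
    (3,4)@(7, 9): e=[28,7,-21] → ·
    (2,5)@(5, 11): e=[4,5,5] → #
    (3,5)@(7, 11): e=[24,9,-19] → ·
    (2,6)@(5, 13): e=[0,7,7] → #  [on edge]
    (3,6)@(7, 13): e=[20,11,-17] → ·
    (2,7)@(5, 15): e=[-4,9,9] → ·
  covered (4 px):
    · · · · · · · · · · ·
    · · · · · · · · · · ·
    · · · · · · · · · · ·
    · · # · · · · · · · ·
    · · # · · · · · · · ·
    · · # · · · · · · · ·
    · · # · · · · · · · ·
    · · · · · · · · · · ·
    · · · · · · · · · · ·
T4:
  2·area = 236
  edge (14, 0)→(18, 14): d=(4,14) right/bottom  bias=-1
  edge (18, 14)→(0, 10): d=(-18,-4) top-left  bias=+0
  edge (0, 10)→(14, 0): d=(14,-10) top-left  bias=+0
    (6,0)@(13, 1): e=[18,214,4] → #
    (7,0)@(15, 1): e=[-10,222,24] → ·
    (5,1)@(11, 3): e=[54,170,12] → #
    (7,1)@(15, 3): e=[-2,186,52] → ·
    (3,2)@(7, 5): e=[118,118,0] → #  [on edge]
    (4,2)@(9, 5): e=[90,126,20] → #
    (7,2)@(15, 5): e=[6,150,80] → #
    (8,2)@(17, 5): e=[-22,158,100] → ·
    (2,3)@(5, 7): e=[154,74,8] → #
    (8,3)@(17, 7): e=[-14,122,128] → ·
    (1,4)@(3, 9): e=[190,30,16] → #
    (8,4)@(17, 9): e=[-6,86,156] → ·
  covered (30 px):
    · · · · · · # · · · ·
    · · · · · # # · · · ·
    · · · # # # # # · · ·
    · · # # # # # # · · ·
    · # # # # # # # · · ·
    · · # # # # # # # · ·
    · · · · · · · # # · ·
    · · · · · · · · · · ·
    · · · · · · · · · · ·

Final: [[2,3],[2,4],[2,5],[2,6]]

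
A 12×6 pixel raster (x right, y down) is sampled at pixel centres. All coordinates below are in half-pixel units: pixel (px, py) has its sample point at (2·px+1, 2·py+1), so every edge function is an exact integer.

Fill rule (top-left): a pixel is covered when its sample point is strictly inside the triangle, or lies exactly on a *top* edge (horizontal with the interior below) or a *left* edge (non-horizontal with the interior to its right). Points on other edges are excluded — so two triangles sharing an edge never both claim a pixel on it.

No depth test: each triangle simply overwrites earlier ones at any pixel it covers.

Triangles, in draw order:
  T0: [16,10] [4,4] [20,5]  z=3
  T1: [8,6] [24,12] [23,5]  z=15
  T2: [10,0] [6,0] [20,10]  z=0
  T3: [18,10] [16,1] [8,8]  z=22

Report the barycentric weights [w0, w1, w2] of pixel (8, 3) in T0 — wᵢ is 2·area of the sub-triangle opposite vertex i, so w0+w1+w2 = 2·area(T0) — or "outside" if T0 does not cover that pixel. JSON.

T0:
  2·area = 84
  edge (16, 10)→(4, 4): d=(-12,-6) top-left  bias=+0
  edge (4, 4)→(20, 5): d=(16,1) right/bottom  bias=-1
  edge (20, 5)→(16, 10): d=(-4,5) right/bottom  bias=-1
    (3,2)@(7, 5): e=[6,13,65] → █
    (4,2)@(9, 5): e=[18,11,55] → █
    (5,2)@(11, 5): e=[30,9,45] → █
    (6,2)@(13, 5): e=[42,7,35] → █
    (7,2)@(15, 5): e=[54,5,25] → █
    (8,2)@(17, 5): e=[66,3,15] → █
    (9,2)@(19, 5): e=[78,1,5] → █
    (10,2)@(21, 5): e=[90,-1,-5] → ·
    (3,3)@(7, 7): e=[-18,45,57] → ·
    (4,3)@(9, 7): e=[-6,43,47] → ·
    (5,3)@(11, 7): e=[6,41,37] → █
    (9,3)@(19, 7): e=[54,33,-3] → ·
  covered (12 px):
    · · · · · · · · · · · ·
    · · · · · · · · · · · ·
    · · · █ █ █ █ █ █ █ · ·
    · · · · · █ █ █ █ · · ·
    · · · · · · · █ · · · ·
    · · · · · · · · · · · ·
T1:
  2·area = 106  (B↔C swapped to make it positive)
  edge (8, 6)→(23, 5): d=(15,-1) top-left  bias=+0
  edge (23, 5)→(24, 12): d=(1,7) right/bottom  bias=-1
  edge (24, 12)→(8, 6): d=(-16,-6) top-left  bias=+0
    (11,2)@(23, 5): e=[0,0,106] → ·  [on edge]
    (5,3)@(11, 7): e=[18,86,2] → █
    (6,3)@(13, 7): e=[20,72,14] → █
    (7,3)@(15, 7): e=[22,58,26] → █
    (8,3)@(17, 7): e=[24,44,38] → █
    (9,3)@(19, 7): e=[26,30,50] → █
    (10,3)@(21, 7): e=[28,16,62] → █
    (11,3)@(23, 7): e=[30,2,74] → █
    (5,4)@(11, 9): e=[48,88,-30] → ·
    (6,4)@(13, 9): e=[50,74,-18] → ·
    (7,4)@(15, 9): e=[52,60,-6] → ·
    (8,4)@(17, 9): e=[54,46,6] → █
  covered (12 px):
    · · · · · · · · · · · ·
    · · · · · · · · · · · ·
    · · · · · · · · · · · ·
    · · · · · █ █ █ █ █ █ █
    · · · · · · · · █ █ █ █
    · · · · · · · · · · · █
T2:
  2·area = 40  (B↔C swapped to make it positive)
  edge (10, 0)→(20, 10): d=(10,10) right/bottom  bias=-1
  edge (20, 10)→(6, 0): d=(-14,-10) top-left  bias=+0
  edge (6, 0)→(10, 0): d=(4,0) top-left  bias=+0
    (4,0)@(9, 1): e=[20,16,4] → █
    (5,0)@(11, 1): e=[0,36,4] → ·  [on edge]
    (4,1)@(9, 3): e=[40,-12,12] → ·
    (5,1)@(11, 3): e=[20,8,12] → █
    (6,1)@(13, 3): e=[0,28,12] → ·  [on edge]
    (5,2)@(11, 5): e=[40,-20,20] → ·
    (6,2)@(13, 5): e=[20,0,20] → █  [on edge]
    (7,2)@(15, 5): e=[0,20,20] → ·  [on edge]
    (6,3)@(13, 7): e=[40,-28,28] → ·
    (8,3)@(17, 7): e=[0,12,28] → ·  [on edge]
    (9,4)@(19, 9): e=[0,4,36] → ·  [on edge]
    (10,5)@(21, 11): e=[0,-4,44] → ·  [on edge]
  covered (3 px):
    · · · · █ · · · · · · ·
    · · · · · █ · · · · · ·
    · · · · · · █ · · · · ·
    · · · · · · · · · · · ·
    · · · · · · · · · · · ·
    · · · · · · · · · · · ·
T3:
  2·area = 86  (B↔C swapped to make it positive)
  edge (18, 10)→(8, 8): d=(-10,-2) top-left  bias=+0
  edge (8, 8)→(16, 1): d=(8,-7) top-left  bias=+0
  edge (16, 1)→(18, 10): d=(2,9) right/bottom  bias=-1
    (7,1)@(15, 3): e=[64,9,13] → █
    (8,1)@(17, 3): e=[68,23,-5] → ·
    (6,2)@(13, 5): e=[40,11,35] → █
    (8,2)@(17, 5): e=[48,39,-1] → ·
    (1,3)@(3, 7): e=[0,-43,129] → ·  [on edge]
    (5,3)@(11, 7): e=[16,13,57] → █
    (8,3)@(17, 7): e=[28,55,3] → █
    (9,3)@(19, 7): e=[32,69,-15] → ·
    (5,4)@(11, 9): e=[-4,29,61] → ·
    (6,4)@(13, 9): e=[0,43,43] → █  [on edge]
    (9,4)@(19, 9): e=[12,85,-11] → ·
    (6,5)@(13, 11): e=[-20,59,47] → ·
    (11,5)@(23, 11): e=[0,129,-43] → ·  [on edge]
  covered (10 px):
    · · · · · · · · · · · ·
    · · · · · · · █ · · · ·
    · · · · · · █ █ · · · ·
    · · · · · █ █ █ █ · · ·
    · · · · · · █ █ █ · · ·
    · · · · · · · · · · · ·

Result: [35,7,42]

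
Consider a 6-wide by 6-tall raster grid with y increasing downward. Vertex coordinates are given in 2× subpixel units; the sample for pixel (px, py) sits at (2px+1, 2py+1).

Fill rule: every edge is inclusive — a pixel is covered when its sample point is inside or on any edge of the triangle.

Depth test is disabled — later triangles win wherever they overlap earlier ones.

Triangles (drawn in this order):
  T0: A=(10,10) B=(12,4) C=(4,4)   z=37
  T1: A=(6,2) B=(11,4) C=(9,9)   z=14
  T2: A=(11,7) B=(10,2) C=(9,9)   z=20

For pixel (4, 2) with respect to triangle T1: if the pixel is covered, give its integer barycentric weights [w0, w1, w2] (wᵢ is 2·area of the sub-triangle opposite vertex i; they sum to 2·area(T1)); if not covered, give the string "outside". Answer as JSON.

T0:
  2·area = 48  (B↔C swapped to make it positive)
  edge (10, 10)→(4, 4): d=(-6,-6) inclusive
  edge (4, 4)→(12, 4): d=(8,0) inclusive
  edge (12, 4)→(10, 10): d=(-2,6) inclusive
    (0,0)@(1, 1): e=[0,-24,72] → ·  [on edge]
    (1,1)@(3, 3): e=[0,-8,56] → ·  [on edge]
    (2,2)@(5, 5): e=[0,8,40] → █  [on edge]
    (3,2)@(7, 5): e=[12,8,28] → █
    (4,2)@(9, 5): e=[24,8,16] → █
    (5,2)@(11, 5): e=[36,8,4] → █
    (2,3)@(5, 7): e=[-12,24,36] → ·
    (3,3)@(7, 7): e=[0,24,24] → █  [on edge]
    (5,3)@(11, 7): e=[24,24,0] → █  [on edge]
    (3,4)@(7, 9): e=[-12,40,20] → ·
    (4,4)@(9, 9): e=[0,40,8] → █  [on edge]
    (5,4)@(11, 9): e=[12,40,-4] → ·
    (5,5)@(11, 11): e=[0,56,-8] → ·  [on edge]
  covered (8 px):
    · · · · · ·
    · · · · · ·
    · · █ █ █ █
    · · · █ █ █
    · · · · █ ·
    · · · · · ·
T1:
  2·area = 29
  edge (6, 2)→(11, 4): d=(5,2) inclusive
  edge (11, 4)→(9, 9): d=(-2,5) inclusive
  edge (9, 9)→(6, 2): d=(-3,-7) inclusive
    (3,1)@(7, 3): e=[3,22,4] → █
    (4,1)@(9, 3): e=[-1,12,18] → ·
    (3,2)@(7, 5): e=[13,18,-2] → ·
    (4,2)@(9, 5): e=[9,8,12] → █
    (5,2)@(11, 5): e=[5,-2,26] → ·
    (4,3)@(9, 7): e=[19,4,6] → █
    (5,3)@(11, 7): e=[15,-6,20] → ·
    (4,4)@(9, 9): e=[29,0,0] → █  [on edge]
    (5,4)@(11, 9): e=[25,-10,14] → ·
    (4,5)@(9, 11): e=[39,-4,-6] → ·
  covered (4 px):
    · · · · · ·
    · · · █ · ·
    · · · · █ ·
    · · · · █ ·
    · · · · █ ·
    · · · · · ·
T2:
  2·area = 12  (B↔C swapped to make it positive)
  edge (11, 7)→(9, 9): d=(-2,2) inclusive
  edge (9, 9)→(10, 2): d=(1,-7) inclusive
  edge (10, 2)→(11, 7): d=(1,5) inclusive
    (5,3)@(11, 7): e=[0,12,0] → █  [on edge]
    (4,4)@(9, 9): e=[0,0,12] → █  [on edge]
    (5,4)@(11, 9): e=[-4,14,2] → ·
    (3,5)@(7, 11): e=[0,-12,24] → ·  [on edge]
    (4,5)@(9, 11): e=[-4,2,14] → ·
  covered (2 px):
    · · · · · ·
    · · · · · ·
    · · · · · ·
    · · · · · █
    · · · · █ ·
    · · · · · ·

Result: [8,12,9]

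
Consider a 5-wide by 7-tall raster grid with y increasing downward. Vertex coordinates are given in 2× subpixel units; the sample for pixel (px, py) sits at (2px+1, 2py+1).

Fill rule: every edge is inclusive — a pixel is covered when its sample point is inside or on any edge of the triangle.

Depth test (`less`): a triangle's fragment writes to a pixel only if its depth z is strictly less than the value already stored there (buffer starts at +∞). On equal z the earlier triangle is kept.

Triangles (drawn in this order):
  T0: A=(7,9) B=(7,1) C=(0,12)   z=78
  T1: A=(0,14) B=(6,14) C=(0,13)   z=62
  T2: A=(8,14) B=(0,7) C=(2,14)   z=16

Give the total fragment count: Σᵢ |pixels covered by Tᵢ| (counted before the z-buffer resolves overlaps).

T0:
  2·area = 56  (B↔C swapped to make it positive)
  edge (7, 9)→(0, 12): d=(-7,3) inclusive
  edge (0, 12)→(7, 1): d=(7,-11) inclusive
  edge (7, 1)→(7, 9): d=(0,8) inclusive
    (3,0)@(7, 1): e=[56,0,0] → #  [on edge]
    (4,0)@(9, 1): e=[50,22,-16] → ·
    (3,1)@(7, 3): e=[42,14,0] → #  [on edge]
    (4,1)@(9, 3): e=[36,36,-16] → ·
    (2,2)@(5, 5): e=[34,6,16] → #
    (3,2)@(7, 5): e=[28,28,0] → #  [on edge]
    (4,2)@(9, 5): e=[22,50,-16] → ·
    (2,3)@(5, 7): e=[20,20,16] → #
    (3,3)@(7, 7): e=[14,42,0] → #  [on edge]
    (4,3)@(9, 7): e=[8,64,-16] → ·
    (1,4)@(3, 9): e=[12,12,32] → #
    (3,4)@(7, 9): e=[0,56,0] → #  [on edge]
    (3,5)@(7, 11): e=[-14,70,0] → ·  [on edge]
    (3,6)@(7, 13): e=[-28,84,0] → ·  [on edge]
  covered (10 px):
    · · · # ·
    · · · # ·
    · · # # ·
    · · # # ·
    · # # # ·
    # · · · ·
    · · · · ·
T1:
  2·area = 6  (B↔C swapped to make it positive)
  edge (0, 14)→(0, 13): d=(0,-1) inclusive
  edge (0, 13)→(6, 14): d=(6,1) inclusive
  edge (6, 14)→(0, 14): d=(-6,0) inclusive
  covered (0 px):
    · · · · ·
    · · · · ·
    · · · · ·
    · · · · ·
    · · · · ·
    · · · · ·
    · · · · ·
T2:
  2·area = 42  (B↔C swapped to make it positive)
  edge (8, 14)→(2, 14): d=(-6,0) inclusive
  edge (2, 14)→(0, 7): d=(-2,-7) inclusive
  edge (0, 7)→(8, 14): d=(8,7) inclusive
    (0,4)@(1, 9): e=[30,3,9] → #
    (1,4)@(3, 9): e=[30,17,-5] → ·
    (0,5)@(1, 11): e=[18,-1,25] → ·
    (1,5)@(3, 11): e=[18,13,11] → #
    (2,5)@(5, 11): e=[18,27,-3] → ·
    (1,6)@(3, 13): e=[6,9,27] → #
    (2,6)@(5, 13): e=[6,23,13] → #
    (3,6)@(7, 13): e=[6,37,-1] → ·
  covered (4 px):
    · · · · ·
    · · · · ·
    · · · · ·
    · · · · ·
    # · · · ·
    · # · · ·
    · # # · ·

Final: 14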